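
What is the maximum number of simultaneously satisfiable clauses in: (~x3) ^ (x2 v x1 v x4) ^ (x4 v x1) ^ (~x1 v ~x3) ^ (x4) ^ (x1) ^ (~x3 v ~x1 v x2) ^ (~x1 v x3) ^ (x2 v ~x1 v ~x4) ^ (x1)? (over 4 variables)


Enumerate all 16 truth assignments.
For each, count how many of the 10 clauses are satisfied.
The formula is not fully satisfiable, so the maximum is below 10.
Maximum simultaneously satisfiable clauses = 9.

9


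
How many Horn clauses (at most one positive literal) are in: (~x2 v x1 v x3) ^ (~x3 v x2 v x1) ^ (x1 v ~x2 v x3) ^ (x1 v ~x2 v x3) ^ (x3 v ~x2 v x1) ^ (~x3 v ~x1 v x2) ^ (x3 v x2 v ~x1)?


A Horn clause has at most one positive literal.
Clause 1: 2 positive lit(s) -> not Horn
Clause 2: 2 positive lit(s) -> not Horn
Clause 3: 2 positive lit(s) -> not Horn
Clause 4: 2 positive lit(s) -> not Horn
Clause 5: 2 positive lit(s) -> not Horn
Clause 6: 1 positive lit(s) -> Horn
Clause 7: 2 positive lit(s) -> not Horn
Total Horn clauses = 1.

1


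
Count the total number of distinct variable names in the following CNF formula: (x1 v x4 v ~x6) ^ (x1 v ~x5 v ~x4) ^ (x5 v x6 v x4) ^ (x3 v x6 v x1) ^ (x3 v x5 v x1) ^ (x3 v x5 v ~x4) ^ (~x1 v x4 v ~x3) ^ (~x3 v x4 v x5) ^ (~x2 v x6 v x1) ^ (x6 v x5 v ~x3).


Identify each distinct variable in the formula.
Variables found: x1, x2, x3, x4, x5, x6.
Total distinct variables = 6.

6


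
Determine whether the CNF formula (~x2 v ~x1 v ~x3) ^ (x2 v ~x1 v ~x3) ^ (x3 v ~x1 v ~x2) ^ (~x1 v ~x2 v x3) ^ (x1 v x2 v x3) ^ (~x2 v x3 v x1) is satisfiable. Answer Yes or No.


Check all 8 possible truth assignments.
Number of satisfying assignments found: 3.
The formula is satisfiable.

Yes


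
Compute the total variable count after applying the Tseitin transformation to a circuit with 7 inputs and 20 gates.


The Tseitin transformation introduces one auxiliary variable per gate.
Total variables = inputs + gates = 7 + 20 = 27.

27


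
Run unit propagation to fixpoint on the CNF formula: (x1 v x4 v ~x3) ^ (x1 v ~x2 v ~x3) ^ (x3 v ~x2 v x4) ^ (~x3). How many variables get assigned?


Unit propagation repeatedly assigns the literal in any unit clause, then simplifies.
Assignments in order: x3 = F.
No further unit clauses remain.
Total variables assigned = 1.

1


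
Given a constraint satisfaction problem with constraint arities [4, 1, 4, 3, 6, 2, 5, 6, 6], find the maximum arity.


The arities are: 4, 1, 4, 3, 6, 2, 5, 6, 6.
Scan for the maximum value.
Maximum arity = 6.

6


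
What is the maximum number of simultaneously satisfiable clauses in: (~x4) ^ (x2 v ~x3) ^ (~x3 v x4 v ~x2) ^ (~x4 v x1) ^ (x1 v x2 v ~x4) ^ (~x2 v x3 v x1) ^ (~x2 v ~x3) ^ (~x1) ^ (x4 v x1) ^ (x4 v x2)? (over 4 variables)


Enumerate all 16 truth assignments.
For each, count how many of the 10 clauses are satisfied.
The formula is not fully satisfiable, so the maximum is below 10.
Maximum simultaneously satisfiable clauses = 9.

9


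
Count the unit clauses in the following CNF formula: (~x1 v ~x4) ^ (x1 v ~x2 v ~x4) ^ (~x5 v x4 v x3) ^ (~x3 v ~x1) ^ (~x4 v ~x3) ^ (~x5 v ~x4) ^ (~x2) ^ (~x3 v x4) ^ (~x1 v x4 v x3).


A unit clause contains exactly one literal.
Unit clauses found: (~x2).
Count = 1.

1


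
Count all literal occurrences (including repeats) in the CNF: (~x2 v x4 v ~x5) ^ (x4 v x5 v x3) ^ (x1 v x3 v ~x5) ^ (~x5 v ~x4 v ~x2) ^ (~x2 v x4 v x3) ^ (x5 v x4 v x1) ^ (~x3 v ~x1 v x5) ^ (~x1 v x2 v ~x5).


Clause lengths: 3, 3, 3, 3, 3, 3, 3, 3.
Sum = 3 + 3 + 3 + 3 + 3 + 3 + 3 + 3 = 24.

24


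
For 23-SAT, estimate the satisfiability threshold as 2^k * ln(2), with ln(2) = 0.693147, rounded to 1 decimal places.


Using the asymptotic formula: threshold ~ 2^k * ln(2).
2^23 = 8388608.
8388608 * 0.693147 = 5814538.5.

5814538.5


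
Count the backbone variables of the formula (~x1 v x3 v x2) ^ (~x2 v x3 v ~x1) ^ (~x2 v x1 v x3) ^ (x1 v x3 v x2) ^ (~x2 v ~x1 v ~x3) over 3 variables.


Find all satisfying assignments: 3 model(s).
Check which variables have the same value in every model.
Fixed variables: x3=T.
Backbone size = 1.

1


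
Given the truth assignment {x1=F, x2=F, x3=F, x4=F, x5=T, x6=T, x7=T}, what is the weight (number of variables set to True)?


The weight is the number of variables assigned True.
True variables: x5, x6, x7.
Weight = 3.

3


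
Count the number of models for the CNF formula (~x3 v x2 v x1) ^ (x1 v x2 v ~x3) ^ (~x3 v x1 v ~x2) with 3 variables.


Enumerate all 8 truth assignments over 3 variables.
Test each against every clause.
Satisfying assignments found: 6.

6


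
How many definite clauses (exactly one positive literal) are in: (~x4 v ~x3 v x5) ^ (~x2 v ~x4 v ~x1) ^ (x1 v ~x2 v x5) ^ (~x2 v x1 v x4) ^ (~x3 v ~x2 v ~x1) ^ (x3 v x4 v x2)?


A definite clause has exactly one positive literal.
Clause 1: 1 positive -> definite
Clause 2: 0 positive -> not definite
Clause 3: 2 positive -> not definite
Clause 4: 2 positive -> not definite
Clause 5: 0 positive -> not definite
Clause 6: 3 positive -> not definite
Definite clause count = 1.

1


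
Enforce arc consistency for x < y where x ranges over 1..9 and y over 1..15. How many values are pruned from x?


For the constraint x < y, x needs a supporting value in y's domain.
x can be at most 14 (one less than y's maximum).
Valid x values from domain: 9 out of 9.
Pruned = 9 - 9 = 0.

0


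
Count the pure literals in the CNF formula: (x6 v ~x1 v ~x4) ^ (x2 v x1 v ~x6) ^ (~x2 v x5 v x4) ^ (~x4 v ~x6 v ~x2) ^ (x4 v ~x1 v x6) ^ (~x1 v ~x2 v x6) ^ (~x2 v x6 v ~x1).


A pure literal appears in only one polarity across all clauses.
Pure literals: x5 (positive only).
Count = 1.

1


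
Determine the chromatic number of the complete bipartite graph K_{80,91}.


K_{80,91} is bipartite by definition: the two parts are independent sets, with every edge crossing between them.
Color all vertices in one part with color 1 and all vertices in the other part with color 2.
Since the graph has at least one edge, one color does not suffice.
Chromatic number = 2.

2


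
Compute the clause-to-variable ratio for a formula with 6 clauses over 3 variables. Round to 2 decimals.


Clause-to-variable ratio = clauses / variables.
6 / 3 = 2.0.

2.0


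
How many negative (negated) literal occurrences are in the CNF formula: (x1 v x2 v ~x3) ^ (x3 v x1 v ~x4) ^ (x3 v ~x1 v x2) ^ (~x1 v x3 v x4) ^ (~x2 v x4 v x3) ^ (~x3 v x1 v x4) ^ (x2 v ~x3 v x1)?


Scan each clause for negated literals.
Clause 1: 1 negative; Clause 2: 1 negative; Clause 3: 1 negative; Clause 4: 1 negative; Clause 5: 1 negative; Clause 6: 1 negative; Clause 7: 1 negative.
Total negative literal occurrences = 7.

7


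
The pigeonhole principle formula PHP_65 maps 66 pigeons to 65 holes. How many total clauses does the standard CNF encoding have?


The PHP encoding has two parts:
1) At-least-one-hole clauses: 66 (one per pigeon, each with 65 literals).
2) At-most-one-pigeon-per-hole clauses: 65 holes * C(66,2) = 65 * 2145 = 139425.
Total clauses = 66 + 139425 = 139491.

139491


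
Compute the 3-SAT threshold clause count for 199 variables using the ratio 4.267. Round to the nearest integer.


The 3-SAT phase transition occurs at approximately 4.267 clauses per variable.
m = 4.267 * 199 = 849.133.
Rounded to nearest integer: 849.

849


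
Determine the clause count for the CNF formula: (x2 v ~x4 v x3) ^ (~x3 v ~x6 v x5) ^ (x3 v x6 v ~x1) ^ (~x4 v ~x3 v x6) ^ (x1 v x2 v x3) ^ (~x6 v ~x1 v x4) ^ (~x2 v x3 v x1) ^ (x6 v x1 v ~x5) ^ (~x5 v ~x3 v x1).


Each group enclosed in parentheses joined by ^ is one clause.
Counting the conjuncts: 9 clauses.

9


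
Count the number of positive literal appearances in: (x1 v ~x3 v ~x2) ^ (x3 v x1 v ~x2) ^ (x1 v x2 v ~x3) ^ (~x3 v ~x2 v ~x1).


Scan each clause for unnegated literals.
Clause 1: 1 positive; Clause 2: 2 positive; Clause 3: 2 positive; Clause 4: 0 positive.
Total positive literal occurrences = 5.

5


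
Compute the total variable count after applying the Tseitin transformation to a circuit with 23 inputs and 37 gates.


The Tseitin transformation introduces one auxiliary variable per gate.
Total variables = inputs + gates = 23 + 37 = 60.

60


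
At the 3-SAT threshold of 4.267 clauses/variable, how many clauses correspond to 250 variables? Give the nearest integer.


The 3-SAT phase transition occurs at approximately 4.267 clauses per variable.
m = 4.267 * 250 = 1066.75.
Rounded to nearest integer: 1067.

1067


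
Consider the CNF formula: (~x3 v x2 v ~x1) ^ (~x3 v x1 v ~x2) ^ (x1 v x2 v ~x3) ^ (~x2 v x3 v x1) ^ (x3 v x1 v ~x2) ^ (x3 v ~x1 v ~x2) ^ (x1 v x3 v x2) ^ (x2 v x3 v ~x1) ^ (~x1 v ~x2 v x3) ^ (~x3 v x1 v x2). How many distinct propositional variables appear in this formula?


Identify each distinct variable in the formula.
Variables found: x1, x2, x3.
Total distinct variables = 3.

3


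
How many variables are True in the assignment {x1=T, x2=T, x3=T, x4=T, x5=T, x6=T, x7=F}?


The weight is the number of variables assigned True.
True variables: x1, x2, x3, x4, x5, x6.
Weight = 6.

6


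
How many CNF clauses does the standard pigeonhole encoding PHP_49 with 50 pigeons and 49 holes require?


The PHP encoding has two parts:
1) At-least-one-hole clauses: 50 (one per pigeon, each with 49 literals).
2) At-most-one-pigeon-per-hole clauses: 49 holes * C(50,2) = 49 * 1225 = 60025.
Total clauses = 50 + 60025 = 60075.

60075


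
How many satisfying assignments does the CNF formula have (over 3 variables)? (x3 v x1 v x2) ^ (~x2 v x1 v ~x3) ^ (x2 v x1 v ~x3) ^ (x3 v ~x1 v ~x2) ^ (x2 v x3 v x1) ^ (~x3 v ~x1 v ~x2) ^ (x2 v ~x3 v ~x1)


Enumerate all 8 truth assignments over 3 variables.
Test each against every clause.
Satisfying assignments found: 2.

2


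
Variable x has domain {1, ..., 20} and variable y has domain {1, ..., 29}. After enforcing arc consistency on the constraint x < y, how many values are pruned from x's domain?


For the constraint x < y, x needs a supporting value in y's domain.
x can be at most 28 (one less than y's maximum).
Valid x values from domain: 20 out of 20.
Pruned = 20 - 20 = 0.

0


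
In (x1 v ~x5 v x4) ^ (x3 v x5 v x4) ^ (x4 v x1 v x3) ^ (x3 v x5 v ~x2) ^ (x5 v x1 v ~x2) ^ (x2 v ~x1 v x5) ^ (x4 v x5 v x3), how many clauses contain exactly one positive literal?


A definite clause has exactly one positive literal.
Clause 1: 2 positive -> not definite
Clause 2: 3 positive -> not definite
Clause 3: 3 positive -> not definite
Clause 4: 2 positive -> not definite
Clause 5: 2 positive -> not definite
Clause 6: 2 positive -> not definite
Clause 7: 3 positive -> not definite
Definite clause count = 0.

0


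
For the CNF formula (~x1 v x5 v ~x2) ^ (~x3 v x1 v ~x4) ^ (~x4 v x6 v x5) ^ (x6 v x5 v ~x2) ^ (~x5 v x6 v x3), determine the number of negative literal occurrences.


Scan each clause for negated literals.
Clause 1: 2 negative; Clause 2: 2 negative; Clause 3: 1 negative; Clause 4: 1 negative; Clause 5: 1 negative.
Total negative literal occurrences = 7.

7


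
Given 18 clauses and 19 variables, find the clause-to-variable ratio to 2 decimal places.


Clause-to-variable ratio = clauses / variables.
18 / 19 = 0.95.

0.95


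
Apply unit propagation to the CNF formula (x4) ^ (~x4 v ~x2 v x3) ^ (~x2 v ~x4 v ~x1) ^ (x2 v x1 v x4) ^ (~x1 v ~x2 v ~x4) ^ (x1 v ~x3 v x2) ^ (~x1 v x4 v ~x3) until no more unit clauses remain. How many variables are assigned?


Unit propagation repeatedly assigns the literal in any unit clause, then simplifies.
Assignments in order: x4 = T.
No further unit clauses remain.
Total variables assigned = 1.

1


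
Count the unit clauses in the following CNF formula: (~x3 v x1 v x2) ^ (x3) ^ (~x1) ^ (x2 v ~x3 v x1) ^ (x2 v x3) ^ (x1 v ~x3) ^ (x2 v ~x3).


A unit clause contains exactly one literal.
Unit clauses found: (x3), (~x1).
Count = 2.

2


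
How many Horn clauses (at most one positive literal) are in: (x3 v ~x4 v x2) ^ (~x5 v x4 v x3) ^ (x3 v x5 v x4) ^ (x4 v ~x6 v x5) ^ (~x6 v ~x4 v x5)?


A Horn clause has at most one positive literal.
Clause 1: 2 positive lit(s) -> not Horn
Clause 2: 2 positive lit(s) -> not Horn
Clause 3: 3 positive lit(s) -> not Horn
Clause 4: 2 positive lit(s) -> not Horn
Clause 5: 1 positive lit(s) -> Horn
Total Horn clauses = 1.

1


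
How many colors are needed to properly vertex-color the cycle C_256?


A cycle on an even number of vertices is bipartite: alternate two colors around the cycle.
Since 256 is even, two colors suffice, and at least two are needed because the graph has edges.
Chromatic number = 2.

2


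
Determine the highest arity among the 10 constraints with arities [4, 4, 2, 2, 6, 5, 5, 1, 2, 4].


The arities are: 4, 4, 2, 2, 6, 5, 5, 1, 2, 4.
Scan for the maximum value.
Maximum arity = 6.

6


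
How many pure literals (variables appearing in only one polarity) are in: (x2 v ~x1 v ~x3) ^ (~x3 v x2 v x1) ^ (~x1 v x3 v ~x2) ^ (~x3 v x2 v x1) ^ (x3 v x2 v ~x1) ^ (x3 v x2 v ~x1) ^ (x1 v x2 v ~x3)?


A pure literal appears in only one polarity across all clauses.
No pure literals found.
Count = 0.

0


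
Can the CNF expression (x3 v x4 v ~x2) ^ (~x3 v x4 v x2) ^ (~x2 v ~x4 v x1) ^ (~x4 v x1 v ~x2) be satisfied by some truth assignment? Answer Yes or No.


Check all 16 possible truth assignments.
Number of satisfying assignments found: 10.
The formula is satisfiable.

Yes


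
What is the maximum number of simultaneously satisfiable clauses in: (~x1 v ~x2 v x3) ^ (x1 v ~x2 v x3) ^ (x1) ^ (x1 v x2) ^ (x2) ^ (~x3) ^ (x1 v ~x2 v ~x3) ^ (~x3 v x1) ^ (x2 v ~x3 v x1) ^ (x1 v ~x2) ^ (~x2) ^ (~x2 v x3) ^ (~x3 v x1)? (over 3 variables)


Enumerate all 8 truth assignments.
For each, count how many of the 13 clauses are satisfied.
The formula is not fully satisfiable, so the maximum is below 13.
Maximum simultaneously satisfiable clauses = 12.

12


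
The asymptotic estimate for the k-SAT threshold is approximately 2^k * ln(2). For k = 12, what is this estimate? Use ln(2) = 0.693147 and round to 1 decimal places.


Using the asymptotic formula: threshold ~ 2^k * ln(2).
2^12 = 4096.
4096 * 0.693147 = 2839.1.

2839.1


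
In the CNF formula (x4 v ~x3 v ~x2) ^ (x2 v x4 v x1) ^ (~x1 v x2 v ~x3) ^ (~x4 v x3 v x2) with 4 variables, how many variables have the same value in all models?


Find all satisfying assignments: 8 model(s).
Check which variables have the same value in every model.
No variable is fixed across all models.
Backbone size = 0.

0


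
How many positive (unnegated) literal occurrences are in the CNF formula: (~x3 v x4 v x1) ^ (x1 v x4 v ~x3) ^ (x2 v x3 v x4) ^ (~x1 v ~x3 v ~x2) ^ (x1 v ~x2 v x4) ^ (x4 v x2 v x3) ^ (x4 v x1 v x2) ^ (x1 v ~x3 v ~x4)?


Scan each clause for unnegated literals.
Clause 1: 2 positive; Clause 2: 2 positive; Clause 3: 3 positive; Clause 4: 0 positive; Clause 5: 2 positive; Clause 6: 3 positive; Clause 7: 3 positive; Clause 8: 1 positive.
Total positive literal occurrences = 16.

16


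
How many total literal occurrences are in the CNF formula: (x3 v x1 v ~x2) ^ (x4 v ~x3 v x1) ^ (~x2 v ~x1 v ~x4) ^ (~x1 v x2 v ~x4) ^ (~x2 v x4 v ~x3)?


Clause lengths: 3, 3, 3, 3, 3.
Sum = 3 + 3 + 3 + 3 + 3 = 15.

15


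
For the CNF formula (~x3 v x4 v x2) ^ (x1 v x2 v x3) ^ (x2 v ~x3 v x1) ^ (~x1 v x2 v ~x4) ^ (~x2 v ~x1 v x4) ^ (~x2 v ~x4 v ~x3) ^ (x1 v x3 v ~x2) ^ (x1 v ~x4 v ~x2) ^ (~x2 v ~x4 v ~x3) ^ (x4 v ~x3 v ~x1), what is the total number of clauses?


Each group enclosed in parentheses joined by ^ is one clause.
Counting the conjuncts: 10 clauses.

10


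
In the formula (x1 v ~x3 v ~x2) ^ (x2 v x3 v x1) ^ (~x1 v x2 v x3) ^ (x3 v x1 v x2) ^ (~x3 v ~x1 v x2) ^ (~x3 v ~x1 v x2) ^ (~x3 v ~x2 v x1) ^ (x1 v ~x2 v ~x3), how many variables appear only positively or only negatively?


A pure literal appears in only one polarity across all clauses.
No pure literals found.
Count = 0.

0


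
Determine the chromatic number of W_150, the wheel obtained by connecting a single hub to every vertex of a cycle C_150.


W_150 consists of the cycle C_150 together with a hub vertex adjacent to every cycle vertex.
The cycle C_150 needs 2 colors (even cycle -> 2).
The hub is adjacent to every cycle vertex, so it must receive a new color distinct from all of them.
Chromatic number = 2 + 1 = 3.

3


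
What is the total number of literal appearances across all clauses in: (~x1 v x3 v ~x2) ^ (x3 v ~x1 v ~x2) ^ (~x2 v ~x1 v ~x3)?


Clause lengths: 3, 3, 3.
Sum = 3 + 3 + 3 = 9.

9


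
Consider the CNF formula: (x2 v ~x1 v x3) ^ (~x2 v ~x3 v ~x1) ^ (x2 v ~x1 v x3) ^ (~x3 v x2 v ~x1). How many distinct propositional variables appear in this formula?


Identify each distinct variable in the formula.
Variables found: x1, x2, x3.
Total distinct variables = 3.

3


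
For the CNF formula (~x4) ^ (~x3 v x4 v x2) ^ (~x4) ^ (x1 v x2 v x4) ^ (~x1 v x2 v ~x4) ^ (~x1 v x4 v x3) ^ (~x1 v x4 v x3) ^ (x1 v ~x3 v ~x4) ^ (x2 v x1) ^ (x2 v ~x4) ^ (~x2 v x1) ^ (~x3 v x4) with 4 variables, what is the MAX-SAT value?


Enumerate all 16 truth assignments.
For each, count how many of the 12 clauses are satisfied.
The formula is not fully satisfiable, so the maximum is below 12.
Maximum simultaneously satisfiable clauses = 11.

11


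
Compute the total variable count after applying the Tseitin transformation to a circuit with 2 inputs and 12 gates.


The Tseitin transformation introduces one auxiliary variable per gate.
Total variables = inputs + gates = 2 + 12 = 14.

14


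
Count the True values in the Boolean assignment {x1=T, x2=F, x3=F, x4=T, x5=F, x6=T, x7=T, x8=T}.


The weight is the number of variables assigned True.
True variables: x1, x4, x6, x7, x8.
Weight = 5.

5


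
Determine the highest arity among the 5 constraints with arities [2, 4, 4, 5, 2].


The arities are: 2, 4, 4, 5, 2.
Scan for the maximum value.
Maximum arity = 5.

5


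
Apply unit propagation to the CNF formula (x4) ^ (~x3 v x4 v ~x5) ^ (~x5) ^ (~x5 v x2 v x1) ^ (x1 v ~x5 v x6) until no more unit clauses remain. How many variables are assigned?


Unit propagation repeatedly assigns the literal in any unit clause, then simplifies.
Assignments in order: x4 = T, x5 = F.
No further unit clauses remain.
Total variables assigned = 2.

2


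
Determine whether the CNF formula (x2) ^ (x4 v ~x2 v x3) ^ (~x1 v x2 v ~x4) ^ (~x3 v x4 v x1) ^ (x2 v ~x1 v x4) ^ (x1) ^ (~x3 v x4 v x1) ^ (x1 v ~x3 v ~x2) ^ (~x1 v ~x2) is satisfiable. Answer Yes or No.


Check all 16 possible truth assignments.
Number of satisfying assignments found: 0.
The formula is unsatisfiable.

No


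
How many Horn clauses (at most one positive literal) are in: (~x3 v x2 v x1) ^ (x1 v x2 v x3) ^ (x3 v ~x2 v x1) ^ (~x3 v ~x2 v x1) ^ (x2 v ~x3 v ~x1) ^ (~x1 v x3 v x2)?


A Horn clause has at most one positive literal.
Clause 1: 2 positive lit(s) -> not Horn
Clause 2: 3 positive lit(s) -> not Horn
Clause 3: 2 positive lit(s) -> not Horn
Clause 4: 1 positive lit(s) -> Horn
Clause 5: 1 positive lit(s) -> Horn
Clause 6: 2 positive lit(s) -> not Horn
Total Horn clauses = 2.

2


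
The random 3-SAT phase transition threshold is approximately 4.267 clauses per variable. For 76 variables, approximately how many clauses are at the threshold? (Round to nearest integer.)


The 3-SAT phase transition occurs at approximately 4.267 clauses per variable.
m = 4.267 * 76 = 324.292.
Rounded to nearest integer: 324.

324


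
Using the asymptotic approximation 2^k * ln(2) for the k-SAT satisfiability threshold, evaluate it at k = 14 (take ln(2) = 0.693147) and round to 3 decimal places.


Using the asymptotic formula: threshold ~ 2^k * ln(2).
2^14 = 16384.
16384 * 0.693147 = 11356.52.

11356.52


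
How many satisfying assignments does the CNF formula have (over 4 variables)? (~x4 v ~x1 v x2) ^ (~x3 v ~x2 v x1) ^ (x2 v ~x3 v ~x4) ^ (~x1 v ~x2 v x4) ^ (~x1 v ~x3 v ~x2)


Enumerate all 16 truth assignments over 4 variables.
Test each against every clause.
Satisfying assignments found: 8.

8


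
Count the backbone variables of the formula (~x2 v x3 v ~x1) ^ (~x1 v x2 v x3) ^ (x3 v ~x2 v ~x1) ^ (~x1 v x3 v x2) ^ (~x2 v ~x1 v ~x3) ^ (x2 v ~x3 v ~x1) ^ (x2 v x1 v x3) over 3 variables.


Find all satisfying assignments: 3 model(s).
Check which variables have the same value in every model.
Fixed variables: x1=F.
Backbone size = 1.

1


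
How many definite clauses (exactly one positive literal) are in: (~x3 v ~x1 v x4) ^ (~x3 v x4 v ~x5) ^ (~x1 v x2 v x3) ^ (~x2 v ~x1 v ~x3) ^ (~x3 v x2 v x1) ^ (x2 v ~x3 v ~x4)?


A definite clause has exactly one positive literal.
Clause 1: 1 positive -> definite
Clause 2: 1 positive -> definite
Clause 3: 2 positive -> not definite
Clause 4: 0 positive -> not definite
Clause 5: 2 positive -> not definite
Clause 6: 1 positive -> definite
Definite clause count = 3.

3


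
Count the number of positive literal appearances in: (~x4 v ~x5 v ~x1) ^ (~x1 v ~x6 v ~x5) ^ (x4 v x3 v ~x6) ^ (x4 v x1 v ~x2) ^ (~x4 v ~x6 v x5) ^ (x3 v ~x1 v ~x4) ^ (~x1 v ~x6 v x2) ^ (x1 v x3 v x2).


Scan each clause for unnegated literals.
Clause 1: 0 positive; Clause 2: 0 positive; Clause 3: 2 positive; Clause 4: 2 positive; Clause 5: 1 positive; Clause 6: 1 positive; Clause 7: 1 positive; Clause 8: 3 positive.
Total positive literal occurrences = 10.

10


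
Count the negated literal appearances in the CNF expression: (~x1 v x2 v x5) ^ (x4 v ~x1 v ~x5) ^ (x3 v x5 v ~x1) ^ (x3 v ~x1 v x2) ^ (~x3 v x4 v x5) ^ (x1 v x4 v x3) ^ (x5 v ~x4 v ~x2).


Scan each clause for negated literals.
Clause 1: 1 negative; Clause 2: 2 negative; Clause 3: 1 negative; Clause 4: 1 negative; Clause 5: 1 negative; Clause 6: 0 negative; Clause 7: 2 negative.
Total negative literal occurrences = 8.

8


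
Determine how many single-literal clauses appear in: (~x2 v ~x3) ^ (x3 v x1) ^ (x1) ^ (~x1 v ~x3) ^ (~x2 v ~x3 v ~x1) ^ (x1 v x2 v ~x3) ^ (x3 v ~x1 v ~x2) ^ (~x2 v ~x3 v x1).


A unit clause contains exactly one literal.
Unit clauses found: (x1).
Count = 1.

1


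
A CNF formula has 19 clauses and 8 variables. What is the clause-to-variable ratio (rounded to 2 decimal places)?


Clause-to-variable ratio = clauses / variables.
19 / 8 = 2.38.

2.38


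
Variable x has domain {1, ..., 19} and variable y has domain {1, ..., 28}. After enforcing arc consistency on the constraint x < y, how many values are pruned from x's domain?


For the constraint x < y, x needs a supporting value in y's domain.
x can be at most 27 (one less than y's maximum).
Valid x values from domain: 19 out of 19.
Pruned = 19 - 19 = 0.

0


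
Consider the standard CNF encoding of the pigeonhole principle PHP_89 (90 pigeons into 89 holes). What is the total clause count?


The PHP encoding has two parts:
1) At-least-one-hole clauses: 90 (one per pigeon, each with 89 literals).
2) At-most-one-pigeon-per-hole clauses: 89 holes * C(90,2) = 89 * 4005 = 356445.
Total clauses = 90 + 356445 = 356535.

356535


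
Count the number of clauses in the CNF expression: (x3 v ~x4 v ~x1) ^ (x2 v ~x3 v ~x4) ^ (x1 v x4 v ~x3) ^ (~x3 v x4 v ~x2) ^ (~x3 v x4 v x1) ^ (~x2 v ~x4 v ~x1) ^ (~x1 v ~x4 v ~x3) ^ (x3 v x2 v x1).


Each group enclosed in parentheses joined by ^ is one clause.
Counting the conjuncts: 8 clauses.

8


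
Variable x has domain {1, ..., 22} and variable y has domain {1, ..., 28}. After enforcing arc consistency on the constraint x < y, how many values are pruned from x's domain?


For the constraint x < y, x needs a supporting value in y's domain.
x can be at most 27 (one less than y's maximum).
Valid x values from domain: 22 out of 22.
Pruned = 22 - 22 = 0.

0


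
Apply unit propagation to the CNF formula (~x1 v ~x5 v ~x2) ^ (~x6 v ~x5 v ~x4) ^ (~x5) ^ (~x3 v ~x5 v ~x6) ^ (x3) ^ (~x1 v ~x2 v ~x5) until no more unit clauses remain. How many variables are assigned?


Unit propagation repeatedly assigns the literal in any unit clause, then simplifies.
Assignments in order: x5 = F, x3 = T.
No further unit clauses remain.
Total variables assigned = 2.

2


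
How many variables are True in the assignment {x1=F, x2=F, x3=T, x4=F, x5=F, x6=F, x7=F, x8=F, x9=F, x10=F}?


The weight is the number of variables assigned True.
True variables: x3.
Weight = 1.

1


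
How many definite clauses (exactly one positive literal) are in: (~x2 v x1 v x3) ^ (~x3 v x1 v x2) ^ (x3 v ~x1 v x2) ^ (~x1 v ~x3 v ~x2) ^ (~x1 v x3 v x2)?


A definite clause has exactly one positive literal.
Clause 1: 2 positive -> not definite
Clause 2: 2 positive -> not definite
Clause 3: 2 positive -> not definite
Clause 4: 0 positive -> not definite
Clause 5: 2 positive -> not definite
Definite clause count = 0.

0


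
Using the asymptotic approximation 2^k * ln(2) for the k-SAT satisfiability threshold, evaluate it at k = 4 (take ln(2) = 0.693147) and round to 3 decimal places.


Using the asymptotic formula: threshold ~ 2^k * ln(2).
2^4 = 16.
16 * 0.693147 = 11.09.

11.09


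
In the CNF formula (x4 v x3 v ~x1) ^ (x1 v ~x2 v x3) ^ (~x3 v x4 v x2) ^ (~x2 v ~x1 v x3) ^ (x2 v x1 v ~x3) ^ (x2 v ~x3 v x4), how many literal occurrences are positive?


Scan each clause for unnegated literals.
Clause 1: 2 positive; Clause 2: 2 positive; Clause 3: 2 positive; Clause 4: 1 positive; Clause 5: 2 positive; Clause 6: 2 positive.
Total positive literal occurrences = 11.

11


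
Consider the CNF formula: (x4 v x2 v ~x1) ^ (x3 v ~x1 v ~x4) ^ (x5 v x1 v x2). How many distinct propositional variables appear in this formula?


Identify each distinct variable in the formula.
Variables found: x1, x2, x3, x4, x5.
Total distinct variables = 5.

5


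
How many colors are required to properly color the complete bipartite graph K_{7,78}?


K_{7,78} is bipartite by definition: the two parts are independent sets, with every edge crossing between them.
Color all vertices in one part with color 1 and all vertices in the other part with color 2.
Since the graph has at least one edge, one color does not suffice.
Chromatic number = 2.

2


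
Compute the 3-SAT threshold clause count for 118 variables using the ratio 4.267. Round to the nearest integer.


The 3-SAT phase transition occurs at approximately 4.267 clauses per variable.
m = 4.267 * 118 = 503.506.
Rounded to nearest integer: 504.

504


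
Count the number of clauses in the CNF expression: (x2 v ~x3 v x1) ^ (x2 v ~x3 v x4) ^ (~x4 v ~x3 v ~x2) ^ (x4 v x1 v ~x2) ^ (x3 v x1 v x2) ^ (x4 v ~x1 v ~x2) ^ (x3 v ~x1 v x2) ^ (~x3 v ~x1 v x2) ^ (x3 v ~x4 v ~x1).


Each group enclosed in parentheses joined by ^ is one clause.
Counting the conjuncts: 9 clauses.

9


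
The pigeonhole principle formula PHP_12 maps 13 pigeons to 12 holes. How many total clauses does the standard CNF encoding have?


The PHP encoding has two parts:
1) At-least-one-hole clauses: 13 (one per pigeon, each with 12 literals).
2) At-most-one-pigeon-per-hole clauses: 12 holes * C(13,2) = 12 * 78 = 936.
Total clauses = 13 + 936 = 949.

949


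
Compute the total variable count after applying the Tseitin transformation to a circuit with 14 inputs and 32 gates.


The Tseitin transformation introduces one auxiliary variable per gate.
Total variables = inputs + gates = 14 + 32 = 46.

46


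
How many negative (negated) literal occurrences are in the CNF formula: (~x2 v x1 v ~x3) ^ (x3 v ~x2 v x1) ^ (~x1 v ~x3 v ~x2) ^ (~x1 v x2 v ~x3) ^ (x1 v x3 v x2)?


Scan each clause for negated literals.
Clause 1: 2 negative; Clause 2: 1 negative; Clause 3: 3 negative; Clause 4: 2 negative; Clause 5: 0 negative.
Total negative literal occurrences = 8.

8


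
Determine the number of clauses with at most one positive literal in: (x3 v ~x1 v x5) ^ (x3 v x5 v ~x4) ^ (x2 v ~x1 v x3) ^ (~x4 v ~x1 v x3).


A Horn clause has at most one positive literal.
Clause 1: 2 positive lit(s) -> not Horn
Clause 2: 2 positive lit(s) -> not Horn
Clause 3: 2 positive lit(s) -> not Horn
Clause 4: 1 positive lit(s) -> Horn
Total Horn clauses = 1.

1


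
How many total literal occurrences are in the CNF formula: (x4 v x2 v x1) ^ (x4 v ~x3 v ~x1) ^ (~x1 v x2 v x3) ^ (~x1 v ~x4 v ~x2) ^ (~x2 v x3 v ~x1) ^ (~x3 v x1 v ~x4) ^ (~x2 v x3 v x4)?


Clause lengths: 3, 3, 3, 3, 3, 3, 3.
Sum = 3 + 3 + 3 + 3 + 3 + 3 + 3 = 21.

21


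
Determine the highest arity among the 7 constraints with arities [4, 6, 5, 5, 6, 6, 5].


The arities are: 4, 6, 5, 5, 6, 6, 5.
Scan for the maximum value.
Maximum arity = 6.

6


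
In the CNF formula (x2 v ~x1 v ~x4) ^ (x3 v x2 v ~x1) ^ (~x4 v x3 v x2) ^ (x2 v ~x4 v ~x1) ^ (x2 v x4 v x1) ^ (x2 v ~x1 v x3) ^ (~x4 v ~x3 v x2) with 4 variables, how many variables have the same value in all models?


Find all satisfying assignments: 9 model(s).
Check which variables have the same value in every model.
No variable is fixed across all models.
Backbone size = 0.

0


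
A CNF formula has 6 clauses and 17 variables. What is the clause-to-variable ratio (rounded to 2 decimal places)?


Clause-to-variable ratio = clauses / variables.
6 / 17 = 0.35.

0.35


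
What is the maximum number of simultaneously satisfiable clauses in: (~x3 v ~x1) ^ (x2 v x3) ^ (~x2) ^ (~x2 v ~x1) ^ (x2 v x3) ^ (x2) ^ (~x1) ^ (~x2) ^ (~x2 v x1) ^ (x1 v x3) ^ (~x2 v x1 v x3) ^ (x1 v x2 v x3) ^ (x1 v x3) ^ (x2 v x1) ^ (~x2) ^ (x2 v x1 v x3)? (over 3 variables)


Enumerate all 8 truth assignments.
For each, count how many of the 16 clauses are satisfied.
The formula is not fully satisfiable, so the maximum is below 16.
Maximum simultaneously satisfiable clauses = 14.

14


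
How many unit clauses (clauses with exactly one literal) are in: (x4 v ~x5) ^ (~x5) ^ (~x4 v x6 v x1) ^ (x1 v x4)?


A unit clause contains exactly one literal.
Unit clauses found: (~x5).
Count = 1.

1


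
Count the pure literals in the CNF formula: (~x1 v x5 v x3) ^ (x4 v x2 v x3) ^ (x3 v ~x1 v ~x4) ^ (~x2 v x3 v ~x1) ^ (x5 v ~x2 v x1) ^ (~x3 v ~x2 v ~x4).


A pure literal appears in only one polarity across all clauses.
Pure literals: x5 (positive only).
Count = 1.

1


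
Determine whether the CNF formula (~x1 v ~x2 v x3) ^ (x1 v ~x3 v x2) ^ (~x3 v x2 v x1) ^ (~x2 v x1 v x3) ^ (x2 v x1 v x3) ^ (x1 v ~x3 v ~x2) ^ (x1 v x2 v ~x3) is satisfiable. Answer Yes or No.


Check all 8 possible truth assignments.
Number of satisfying assignments found: 3.
The formula is satisfiable.

Yes


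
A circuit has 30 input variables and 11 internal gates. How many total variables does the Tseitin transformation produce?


The Tseitin transformation introduces one auxiliary variable per gate.
Total variables = inputs + gates = 30 + 11 = 41.

41


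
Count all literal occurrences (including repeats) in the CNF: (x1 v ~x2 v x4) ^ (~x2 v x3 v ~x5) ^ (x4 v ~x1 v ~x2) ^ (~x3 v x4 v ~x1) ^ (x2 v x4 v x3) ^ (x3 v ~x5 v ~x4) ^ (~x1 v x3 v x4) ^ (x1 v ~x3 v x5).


Clause lengths: 3, 3, 3, 3, 3, 3, 3, 3.
Sum = 3 + 3 + 3 + 3 + 3 + 3 + 3 + 3 = 24.

24


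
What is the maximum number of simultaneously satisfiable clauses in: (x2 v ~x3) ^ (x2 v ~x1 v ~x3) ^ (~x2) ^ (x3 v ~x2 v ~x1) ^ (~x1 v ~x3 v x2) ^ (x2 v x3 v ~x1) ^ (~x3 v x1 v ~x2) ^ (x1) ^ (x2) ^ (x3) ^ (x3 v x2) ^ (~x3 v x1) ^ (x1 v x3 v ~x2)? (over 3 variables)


Enumerate all 8 truth assignments.
For each, count how many of the 13 clauses are satisfied.
The formula is not fully satisfiable, so the maximum is below 13.
Maximum simultaneously satisfiable clauses = 12.

12


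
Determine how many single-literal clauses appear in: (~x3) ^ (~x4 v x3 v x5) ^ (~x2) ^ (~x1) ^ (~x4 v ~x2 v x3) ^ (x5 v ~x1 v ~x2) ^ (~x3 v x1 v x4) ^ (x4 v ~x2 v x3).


A unit clause contains exactly one literal.
Unit clauses found: (~x3), (~x2), (~x1).
Count = 3.

3


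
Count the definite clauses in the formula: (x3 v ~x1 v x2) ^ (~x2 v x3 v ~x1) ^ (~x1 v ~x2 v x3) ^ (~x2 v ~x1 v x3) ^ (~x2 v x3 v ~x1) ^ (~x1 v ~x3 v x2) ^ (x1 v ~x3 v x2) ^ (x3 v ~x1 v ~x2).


A definite clause has exactly one positive literal.
Clause 1: 2 positive -> not definite
Clause 2: 1 positive -> definite
Clause 3: 1 positive -> definite
Clause 4: 1 positive -> definite
Clause 5: 1 positive -> definite
Clause 6: 1 positive -> definite
Clause 7: 2 positive -> not definite
Clause 8: 1 positive -> definite
Definite clause count = 6.

6


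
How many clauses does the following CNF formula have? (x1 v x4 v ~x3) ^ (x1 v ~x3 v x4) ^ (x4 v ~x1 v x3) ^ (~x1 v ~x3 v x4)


Each group enclosed in parentheses joined by ^ is one clause.
Counting the conjuncts: 4 clauses.

4


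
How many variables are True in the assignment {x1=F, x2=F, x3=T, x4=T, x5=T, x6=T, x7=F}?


The weight is the number of variables assigned True.
True variables: x3, x4, x5, x6.
Weight = 4.

4


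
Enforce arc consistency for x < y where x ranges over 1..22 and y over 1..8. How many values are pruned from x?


For the constraint x < y, x needs a supporting value in y's domain.
x can be at most 7 (one less than y's maximum).
Valid x values from domain: 7 out of 22.
Pruned = 22 - 7 = 15.

15


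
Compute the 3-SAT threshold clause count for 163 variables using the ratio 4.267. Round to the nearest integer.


The 3-SAT phase transition occurs at approximately 4.267 clauses per variable.
m = 4.267 * 163 = 695.521.
Rounded to nearest integer: 696.

696


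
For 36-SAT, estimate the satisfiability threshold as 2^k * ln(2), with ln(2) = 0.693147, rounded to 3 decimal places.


Using the asymptotic formula: threshold ~ 2^k * ln(2).
2^36 = 68719476736.
68719476736 * 0.693147 = 47632699141.128.

47632699141.128


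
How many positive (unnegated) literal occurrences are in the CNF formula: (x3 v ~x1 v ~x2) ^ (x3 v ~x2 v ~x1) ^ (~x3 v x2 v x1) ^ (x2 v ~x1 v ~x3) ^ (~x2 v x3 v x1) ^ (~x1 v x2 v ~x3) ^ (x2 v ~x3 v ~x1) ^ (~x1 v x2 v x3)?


Scan each clause for unnegated literals.
Clause 1: 1 positive; Clause 2: 1 positive; Clause 3: 2 positive; Clause 4: 1 positive; Clause 5: 2 positive; Clause 6: 1 positive; Clause 7: 1 positive; Clause 8: 2 positive.
Total positive literal occurrences = 11.

11


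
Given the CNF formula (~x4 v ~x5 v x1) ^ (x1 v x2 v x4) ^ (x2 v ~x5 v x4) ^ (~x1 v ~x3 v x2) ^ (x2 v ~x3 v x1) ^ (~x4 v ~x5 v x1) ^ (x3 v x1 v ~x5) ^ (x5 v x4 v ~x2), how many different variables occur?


Identify each distinct variable in the formula.
Variables found: x1, x2, x3, x4, x5.
Total distinct variables = 5.

5


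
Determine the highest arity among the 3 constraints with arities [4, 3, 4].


The arities are: 4, 3, 4.
Scan for the maximum value.
Maximum arity = 4.

4


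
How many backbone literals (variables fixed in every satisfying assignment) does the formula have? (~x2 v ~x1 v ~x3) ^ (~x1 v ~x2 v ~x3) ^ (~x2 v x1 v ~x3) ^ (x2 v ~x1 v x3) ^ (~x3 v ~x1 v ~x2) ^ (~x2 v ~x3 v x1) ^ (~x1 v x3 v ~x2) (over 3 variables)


Find all satisfying assignments: 4 model(s).
Check which variables have the same value in every model.
No variable is fixed across all models.
Backbone size = 0.

0


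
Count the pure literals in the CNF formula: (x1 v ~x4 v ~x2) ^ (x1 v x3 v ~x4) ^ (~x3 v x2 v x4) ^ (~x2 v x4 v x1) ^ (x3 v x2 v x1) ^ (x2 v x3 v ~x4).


A pure literal appears in only one polarity across all clauses.
Pure literals: x1 (positive only).
Count = 1.

1


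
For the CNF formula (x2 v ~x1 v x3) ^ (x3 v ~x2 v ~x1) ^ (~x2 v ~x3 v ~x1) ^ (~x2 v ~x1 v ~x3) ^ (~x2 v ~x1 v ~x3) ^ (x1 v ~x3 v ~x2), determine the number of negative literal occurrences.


Scan each clause for negated literals.
Clause 1: 1 negative; Clause 2: 2 negative; Clause 3: 3 negative; Clause 4: 3 negative; Clause 5: 3 negative; Clause 6: 2 negative.
Total negative literal occurrences = 14.

14


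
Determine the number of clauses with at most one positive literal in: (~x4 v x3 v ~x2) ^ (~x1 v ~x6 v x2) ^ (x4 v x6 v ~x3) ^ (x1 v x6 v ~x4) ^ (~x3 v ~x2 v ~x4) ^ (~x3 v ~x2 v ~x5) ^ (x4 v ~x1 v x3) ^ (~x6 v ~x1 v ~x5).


A Horn clause has at most one positive literal.
Clause 1: 1 positive lit(s) -> Horn
Clause 2: 1 positive lit(s) -> Horn
Clause 3: 2 positive lit(s) -> not Horn
Clause 4: 2 positive lit(s) -> not Horn
Clause 5: 0 positive lit(s) -> Horn
Clause 6: 0 positive lit(s) -> Horn
Clause 7: 2 positive lit(s) -> not Horn
Clause 8: 0 positive lit(s) -> Horn
Total Horn clauses = 5.

5


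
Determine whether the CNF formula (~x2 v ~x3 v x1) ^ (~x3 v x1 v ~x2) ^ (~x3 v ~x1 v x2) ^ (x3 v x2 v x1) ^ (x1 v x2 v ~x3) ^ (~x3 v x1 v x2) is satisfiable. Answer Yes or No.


Check all 8 possible truth assignments.
Number of satisfying assignments found: 4.
The formula is satisfiable.

Yes


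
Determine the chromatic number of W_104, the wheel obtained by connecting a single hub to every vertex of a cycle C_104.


W_104 consists of the cycle C_104 together with a hub vertex adjacent to every cycle vertex.
The cycle C_104 needs 2 colors (even cycle -> 2).
The hub is adjacent to every cycle vertex, so it must receive a new color distinct from all of them.
Chromatic number = 2 + 1 = 3.

3


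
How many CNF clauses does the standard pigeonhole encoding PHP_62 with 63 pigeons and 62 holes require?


The PHP encoding has two parts:
1) At-least-one-hole clauses: 63 (one per pigeon, each with 62 literals).
2) At-most-one-pigeon-per-hole clauses: 62 holes * C(63,2) = 62 * 1953 = 121086.
Total clauses = 63 + 121086 = 121149.

121149


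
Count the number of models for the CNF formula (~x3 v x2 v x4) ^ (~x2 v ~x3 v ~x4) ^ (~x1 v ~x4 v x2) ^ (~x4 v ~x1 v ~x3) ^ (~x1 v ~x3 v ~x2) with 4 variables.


Enumerate all 16 truth assignments over 4 variables.
Test each against every clause.
Satisfying assignments found: 9.

9


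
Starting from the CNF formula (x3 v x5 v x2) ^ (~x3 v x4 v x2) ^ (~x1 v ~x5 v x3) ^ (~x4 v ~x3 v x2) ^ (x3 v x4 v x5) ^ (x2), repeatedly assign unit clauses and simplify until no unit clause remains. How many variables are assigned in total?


Unit propagation repeatedly assigns the literal in any unit clause, then simplifies.
Assignments in order: x2 = T.
No further unit clauses remain.
Total variables assigned = 1.

1


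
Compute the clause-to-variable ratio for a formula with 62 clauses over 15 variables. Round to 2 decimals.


Clause-to-variable ratio = clauses / variables.
62 / 15 = 4.13.

4.13


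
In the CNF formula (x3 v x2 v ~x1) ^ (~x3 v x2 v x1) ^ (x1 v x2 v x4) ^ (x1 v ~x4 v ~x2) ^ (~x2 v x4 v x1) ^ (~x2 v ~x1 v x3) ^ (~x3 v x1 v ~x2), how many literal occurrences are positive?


Scan each clause for unnegated literals.
Clause 1: 2 positive; Clause 2: 2 positive; Clause 3: 3 positive; Clause 4: 1 positive; Clause 5: 2 positive; Clause 6: 1 positive; Clause 7: 1 positive.
Total positive literal occurrences = 12.

12


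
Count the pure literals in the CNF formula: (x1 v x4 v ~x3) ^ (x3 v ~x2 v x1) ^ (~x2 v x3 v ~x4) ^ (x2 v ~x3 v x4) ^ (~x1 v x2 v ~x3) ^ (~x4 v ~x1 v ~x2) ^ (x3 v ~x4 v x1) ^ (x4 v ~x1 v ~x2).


A pure literal appears in only one polarity across all clauses.
No pure literals found.
Count = 0.

0


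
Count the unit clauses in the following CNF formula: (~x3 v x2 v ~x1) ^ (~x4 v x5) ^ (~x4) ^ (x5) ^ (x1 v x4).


A unit clause contains exactly one literal.
Unit clauses found: (~x4), (x5).
Count = 2.

2


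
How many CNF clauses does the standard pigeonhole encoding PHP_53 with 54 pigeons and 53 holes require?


The PHP encoding has two parts:
1) At-least-one-hole clauses: 54 (one per pigeon, each with 53 literals).
2) At-most-one-pigeon-per-hole clauses: 53 holes * C(54,2) = 53 * 1431 = 75843.
Total clauses = 54 + 75843 = 75897.

75897


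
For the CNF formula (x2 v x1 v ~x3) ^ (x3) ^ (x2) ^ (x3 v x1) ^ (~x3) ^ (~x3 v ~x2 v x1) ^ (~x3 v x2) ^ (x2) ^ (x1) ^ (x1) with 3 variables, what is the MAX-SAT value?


Enumerate all 8 truth assignments.
For each, count how many of the 10 clauses are satisfied.
The formula is not fully satisfiable, so the maximum is below 10.
Maximum simultaneously satisfiable clauses = 9.

9


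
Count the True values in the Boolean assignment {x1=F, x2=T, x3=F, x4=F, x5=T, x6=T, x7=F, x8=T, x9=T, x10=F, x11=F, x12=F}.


The weight is the number of variables assigned True.
True variables: x2, x5, x6, x8, x9.
Weight = 5.

5
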